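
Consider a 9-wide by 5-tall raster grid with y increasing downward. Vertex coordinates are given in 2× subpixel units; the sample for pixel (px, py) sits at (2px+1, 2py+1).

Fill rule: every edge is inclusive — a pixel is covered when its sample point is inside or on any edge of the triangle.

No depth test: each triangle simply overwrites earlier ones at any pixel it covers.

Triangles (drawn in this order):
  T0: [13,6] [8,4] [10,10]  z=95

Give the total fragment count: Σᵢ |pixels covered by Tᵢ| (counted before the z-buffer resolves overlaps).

T0:
  2·area = 26  (B↔C swapped to make it positive)
  edge (13, 6)→(10, 10): d=(-3,4) inclusive
  edge (10, 10)→(8, 4): d=(-2,-6) inclusive
  edge (8, 4)→(13, 6): d=(5,2) inclusive
    (3,0)@(7, 1): e=[39,0,-13] → .  [on edge]
    (4,2)@(9, 5): e=[19,4,3] → X
    (5,2)@(11, 5): e=[11,16,-1] → .
    (4,3)@(9, 7): e=[13,0,13] → X  [on edge]
    (5,3)@(11, 7): e=[5,12,9] → X
    (6,3)@(13, 7): e=[-3,24,5] → .
    (4,4)@(9, 9): e=[7,-4,23] → .
    (5,4)@(11, 9): e=[-1,8,19] → .
  covered (3 px):
    . . . . . . . . .
    . . . . . . . . .
    . . . . X . . . .
    . . . . X X . . .
    . . . . . . . . .

Final: 3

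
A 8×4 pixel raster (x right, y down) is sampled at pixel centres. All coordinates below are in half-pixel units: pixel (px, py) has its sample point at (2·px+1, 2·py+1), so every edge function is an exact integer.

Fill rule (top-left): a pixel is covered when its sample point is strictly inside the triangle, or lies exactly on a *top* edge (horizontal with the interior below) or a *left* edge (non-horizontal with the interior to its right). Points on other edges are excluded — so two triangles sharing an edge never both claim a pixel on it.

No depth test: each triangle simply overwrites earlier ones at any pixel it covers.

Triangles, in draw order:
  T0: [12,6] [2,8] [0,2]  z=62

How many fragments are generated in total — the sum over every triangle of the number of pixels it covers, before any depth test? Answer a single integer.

T0:
  2·area = 64
  edge (12, 6)→(2, 8): d=(-10,2) right/bottom  bias=-1
  edge (2, 8)→(0, 2): d=(-2,-6) top-left  bias=+0
  edge (0, 2)→(12, 6): d=(12,4) right/bottom  bias=-1
    (0,1)@(1, 3): e=[52,4,8] → #
    (1,1)@(3, 3): e=[48,16,0] → ·  [on edge]
    (0,2)@(1, 5): e=[32,0,32] → #  [on edge]
    (1,2)@(3, 5): e=[28,12,24] → #
    (2,2)@(5, 5): e=[24,24,16] → #
    (3,2)@(7, 5): e=[20,36,8] → #
    (4,2)@(9, 5): e=[16,48,0] → ·  [on edge]
    (0,3)@(1, 7): e=[12,-4,56] → ·
    (1,3)@(3, 7): e=[8,8,48] → #
    (3,3)@(7, 7): e=[0,32,32] → ·  [on edge]
    (7,3)@(15, 7): e=[-16,80,0] → ·  [on edge]
  covered (7 px):
    · · · · · · · ·
    # · · · · · · ·
    # # # # · · · ·
    · # # · · · · ·

Final: 7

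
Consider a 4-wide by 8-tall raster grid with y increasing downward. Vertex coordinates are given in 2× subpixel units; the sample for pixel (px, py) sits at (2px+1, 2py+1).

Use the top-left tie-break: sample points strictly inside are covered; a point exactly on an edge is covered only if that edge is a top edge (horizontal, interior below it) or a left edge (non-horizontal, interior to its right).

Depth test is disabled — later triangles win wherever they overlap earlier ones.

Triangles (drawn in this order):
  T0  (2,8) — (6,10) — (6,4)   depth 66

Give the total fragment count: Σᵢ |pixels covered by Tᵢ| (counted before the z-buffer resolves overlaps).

T0:
  2·area = 24  (B↔C swapped to make it positive)
  edge (2, 8)→(6, 4): d=(4,-4) top-left  bias=+0
  edge (6, 4)→(6, 10): d=(0,6) right/bottom  bias=-1
  edge (6, 10)→(2, 8): d=(-4,-2) top-left  bias=+0
    (3,1)@(7, 3): e=[0,-6,30] → ·  [on edge]
    (2,2)@(5, 5): e=[0,6,18] → #  [on edge]
    (3,2)@(7, 5): e=[8,-6,22] → ·
    (1,3)@(3, 7): e=[0,18,6] → #  [on edge]
    (3,3)@(7, 7): e=[16,-6,14] → ·
    (0,4)@(1, 9): e=[0,30,-6] → ·  [on edge]
    (1,4)@(3, 9): e=[8,18,-2] → ·
    (2,4)@(5, 9): e=[16,6,2] → #
    (3,4)@(7, 9): e=[24,-6,6] → ·
    (2,5)@(5, 11): e=[24,6,-6] → ·
  covered (4 px):
    · · · ·
    · · · ·
    · · # ·
    · # # ·
    · · # ·
    · · · ·
    · · · ·
    · · · ·

Answer: 4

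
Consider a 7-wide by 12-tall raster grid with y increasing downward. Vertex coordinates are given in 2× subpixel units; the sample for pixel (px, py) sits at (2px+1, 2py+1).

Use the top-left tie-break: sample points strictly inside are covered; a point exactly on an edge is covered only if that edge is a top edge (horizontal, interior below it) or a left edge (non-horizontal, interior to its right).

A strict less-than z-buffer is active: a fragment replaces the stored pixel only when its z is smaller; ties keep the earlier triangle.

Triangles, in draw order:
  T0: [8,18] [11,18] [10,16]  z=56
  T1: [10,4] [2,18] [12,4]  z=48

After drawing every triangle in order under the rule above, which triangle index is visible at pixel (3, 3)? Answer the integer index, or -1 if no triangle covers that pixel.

T0:
  2·area = 6  (B↔C swapped to make it positive)
  edge (8, 18)→(10, 16): d=(2,-2) top-left  bias=+0
  edge (10, 16)→(11, 18): d=(1,2) right/bottom  bias=-1
  edge (11, 18)→(8, 18): d=(-3,0) right/bottom  bias=-1
    (6,6)@(13, 13): e=[0,-9,15] → .  [on edge]
    (5,7)@(11, 15): e=[0,-3,9] → .  [on edge]
    (4,8)@(9, 17): e=[0,3,3] → X  [on edge]
    (5,8)@(11, 17): e=[4,-1,3] → .
    (3,9)@(7, 19): e=[0,9,-3] → .  [on edge]
    (4,9)@(9, 19): e=[4,5,-3] → .
    (2,10)@(5, 21): e=[0,15,-9] → .  [on edge]
    (1,11)@(3, 23): e=[0,21,-15] → .  [on edge]
  covered (1 px):
    . . . . . . .
    . . . . . . .
    . . . . . . .
    . . . . . . .
    . . . . . . .
    . . . . . . .
    . . . . . . .
    . . . . . . .
    . . . . X . .
    . . . . . . .
    . . . . . . .
    . . . . . . .
T1:
  2·area = 28  (B↔C swapped to make it positive)
  edge (10, 4)→(12, 4): d=(2,0) top-left  bias=+0
  edge (12, 4)→(2, 18): d=(-10,14) right/bottom  bias=-1
  edge (2, 18)→(10, 4): d=(8,-14) top-left  bias=+0
    (5,2)@(11, 5): e=[2,4,22] → X
    (6,2)@(13, 5): e=[2,-24,50] → .
    (4,3)@(9, 7): e=[6,12,10] → X
    (5,3)@(11, 7): e=[6,-16,38] → .
    (4,4)@(9, 9): e=[10,-8,26] → .
    (3,5)@(7, 11): e=[14,0,14] → .  [on edge]
    (2,6)@(5, 13): e=[18,8,2] → X
    (3,6)@(7, 13): e=[18,-20,30] → .
    (2,7)@(5, 15): e=[22,-12,18] → .
  covered (3 px):
    . . . . . . .
    . . . . . . .
    . . . . . X .
    . . . . X . .
    . . . . . . .
    . . . . . . .
    . . X . . . .
    . . . . . . .
    . . . . . . .
    . . . . . . .
    . . . . . . .
    . . . . . . .

Z-buffer (winner per pixel, '.' = empty):
  . . . . . . .
  . . . . . . .
  . . . . . 1 .
  . . . . 1 . .
  . . . . . . .
  . . . . . . .
  . . 1 . . . .
  . . . . . . .
  . . . . 0 . .
  . . . . . . .
  . . . . . . .
  . . . . . . .

Answer: -1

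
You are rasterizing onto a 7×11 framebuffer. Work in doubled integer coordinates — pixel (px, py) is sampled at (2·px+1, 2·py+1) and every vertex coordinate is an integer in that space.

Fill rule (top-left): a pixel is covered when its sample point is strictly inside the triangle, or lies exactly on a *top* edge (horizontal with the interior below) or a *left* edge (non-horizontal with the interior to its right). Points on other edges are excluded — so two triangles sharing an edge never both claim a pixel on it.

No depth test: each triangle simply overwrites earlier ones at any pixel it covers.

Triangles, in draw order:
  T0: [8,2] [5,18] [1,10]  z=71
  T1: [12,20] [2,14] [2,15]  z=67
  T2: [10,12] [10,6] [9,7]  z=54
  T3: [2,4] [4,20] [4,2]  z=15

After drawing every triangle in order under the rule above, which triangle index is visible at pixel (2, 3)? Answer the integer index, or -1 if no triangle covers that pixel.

T0:
  2·area = 88
  edge (8, 2)→(5, 18): d=(-3,16) right/bottom  bias=-1
  edge (5, 18)→(1, 10): d=(-4,-8) top-left  bias=+0
  edge (1, 10)→(8, 2): d=(7,-8) top-left  bias=+0
    (3,2)@(7, 5): e=[7,68,13] → █
    (4,2)@(9, 5): e=[-25,84,29] → ·
    (2,3)@(5, 7): e=[33,44,11] → █
    (4,3)@(9, 7): e=[-31,76,43] → ·
    (1,4)@(3, 9): e=[59,20,9] → █
    (3,4)@(7, 9): e=[-5,52,41] → ·
    (1,5)@(3, 11): e=[53,12,23] → █
    (3,5)@(7, 11): e=[-11,44,55] → ·
    (1,6)@(3, 13): e=[47,4,37] → █
    (3,6)@(7, 13): e=[-17,36,69] → ·
    (1,7)@(3, 15): e=[41,-4,51] → ·
    (2,7)@(5, 15): e=[9,12,67] → █
  covered (11 px):
    · · · · · · ·
    · · · · · · ·
    · · · █ · · ·
    · · █ █ · · ·
    · █ █ · · · ·
    · █ █ · · · ·
    · █ █ · · · ·
    · · █ · · · ·
    · · █ · · · ·
    · · · · · · ·
    · · · · · · ·
T1:
  2·area = 10  (B↔C swapped to make it positive)
  edge (12, 20)→(2, 15): d=(-10,-5) top-left  bias=+0
  edge (2, 15)→(2, 14): d=(0,-1) top-left  bias=+0
  edge (2, 14)→(12, 20): d=(10,6) right/bottom  bias=-1
    (1,7)@(3, 15): e=[5,1,4] → █
    (2,7)@(5, 15): e=[15,3,-8] → ·
    (1,8)@(3, 17): e=[-15,1,24] → ·
    (3,8)@(7, 17): e=[5,5,0] → ·  [on edge]
  covered (1 px):
    · · · · · · ·
    · · · · · · ·
    · · · · · · ·
    · · · · · · ·
    · · · · · · ·
    · · · · · · ·
    · · · · · · ·
    · █ · · · · ·
    · · · · · · ·
    · · · · · · ·
    · · · · · · ·
T2:
  2·area = 6  (B↔C swapped to make it positive)
  edge (10, 12)→(9, 7): d=(-1,-5) top-left  bias=+0
  edge (9, 7)→(10, 6): d=(1,-1) top-left  bias=+0
  edge (10, 6)→(10, 12): d=(0,6) right/bottom  bias=-1
    (6,1)@(13, 3): e=[24,0,-18] → ·  [on edge]
    (5,2)@(11, 5): e=[12,0,-6] → ·  [on edge]
    (4,3)@(9, 7): e=[0,0,6] → █  [on edge]
    (5,3)@(11, 7): e=[10,2,-6] → ·
    (3,4)@(7, 9): e=[-12,0,18] → ·  [on edge]
    (4,4)@(9, 9): e=[-2,2,6] → ·
    (2,5)@(5, 11): e=[-24,0,30] → ·  [on edge]
    (1,6)@(3, 13): e=[-36,0,42] → ·  [on edge]
    (0,7)@(1, 15): e=[-48,0,54] → ·  [on edge]
    (5,8)@(11, 17): e=[0,12,-6] → ·  [on edge]
  covered (1 px):
    · · · · · · ·
    · · · · · · ·
    · · · · · · ·
    · · · · █ · ·
    · · · · · · ·
    · · · · · · ·
    · · · · · · ·
    · · · · · · ·
    · · · · · · ·
    · · · · · · ·
    · · · · · · ·
T3:
  2·area = 36  (B↔C swapped to make it positive)
  edge (2, 4)→(4, 2): d=(2,-2) top-left  bias=+0
  edge (4, 2)→(4, 20): d=(0,18) right/bottom  bias=-1
  edge (4, 20)→(2, 4): d=(-2,-16) top-left  bias=+0
    (2,0)@(5, 1): e=[0,-18,54] → ·  [on edge]
    (1,1)@(3, 3): e=[0,18,18] → █  [on edge]
    (2,1)@(5, 3): e=[4,-18,50] → ·
    (0,2)@(1, 5): e=[0,54,-18] → ·  [on edge]
    (1,2)@(3, 5): e=[4,18,14] → █
    (2,2)@(5, 5): e=[8,-18,46] → ·
    (1,3)@(3, 7): e=[8,18,10] → █
    (2,3)@(5, 7): e=[12,-18,42] → ·
    (1,4)@(3, 9): e=[12,18,6] → █
    (2,4)@(5, 9): e=[16,-18,38] → ·
    (1,5)@(3, 11): e=[16,18,2] → █
    (2,5)@(5, 11): e=[20,-18,34] → ·
  covered (5 px):
    · · · · · · ·
    · █ · · · · ·
    · █ · · · · ·
    · █ · · · · ·
    · █ · · · · ·
    · █ · · · · ·
    · · · · · · ·
    · · · · · · ·
    · · · · · · ·
    · · · · · · ·
    · · · · · · ·

Z-buffer (winner per pixel, '.' = empty):
  . . . . . . .
  . 3 . . . . .
  . 3 . 0 . . .
  . 3 0 0 2 . .
  . 3 0 . . . .
  . 3 0 . . . .
  . 0 0 . . . .
  . 1 0 . . . .
  . . 0 . . . .
  . . . . . . .
  . . . . . . .

Final: 0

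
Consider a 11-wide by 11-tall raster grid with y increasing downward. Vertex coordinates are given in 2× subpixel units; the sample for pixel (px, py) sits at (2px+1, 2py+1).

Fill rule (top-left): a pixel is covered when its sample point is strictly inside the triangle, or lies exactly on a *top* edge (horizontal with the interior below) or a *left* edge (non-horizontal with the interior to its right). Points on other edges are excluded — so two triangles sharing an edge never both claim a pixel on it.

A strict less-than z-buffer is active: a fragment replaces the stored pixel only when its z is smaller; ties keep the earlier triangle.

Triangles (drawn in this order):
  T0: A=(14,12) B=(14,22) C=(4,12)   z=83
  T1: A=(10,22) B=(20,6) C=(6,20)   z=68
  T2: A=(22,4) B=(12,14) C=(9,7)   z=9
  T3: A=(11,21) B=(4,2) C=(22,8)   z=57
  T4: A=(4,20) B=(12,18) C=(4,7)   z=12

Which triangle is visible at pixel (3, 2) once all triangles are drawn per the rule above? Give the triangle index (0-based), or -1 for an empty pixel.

T0:
  2·area = 100
  edge (14, 12)→(14, 22): d=(0,10) right/bottom  bias=-1
  edge (14, 22)→(4, 12): d=(-10,-10) top-left  bias=+0
  edge (4, 12)→(14, 12): d=(10,0) top-left  bias=+0
    (0,4)@(1, 9): e=[130,0,-30] → ·  [on edge]
    (1,5)@(3, 11): e=[110,0,-10] → ·  [on edge]
    (2,6)@(5, 13): e=[90,0,10] → █  [on edge]
    (3,6)@(7, 13): e=[70,20,10] → █
    (4,6)@(9, 13): e=[50,40,10] → █
    (5,6)@(11, 13): e=[30,60,10] → █
    (6,6)@(13, 13): e=[10,80,10] → █
    (7,6)@(15, 13): e=[-10,100,10] → ·
    (2,7)@(5, 15): e=[90,-20,30] → ·
    (3,7)@(7, 15): e=[70,0,30] → █  [on edge]
    (7,7)@(15, 15): e=[-10,80,30] → ·
    (3,8)@(7, 17): e=[70,-20,50] → ·
    (4,8)@(9, 17): e=[50,0,50] → █  [on edge]
    (5,9)@(11, 19): e=[30,0,70] → █  [on edge]
    (6,10)@(13, 21): e=[10,0,90] → █  [on edge]
  covered (15 px):
    · · · · · · · · · · ·
    · · · · · · · · · · ·
    · · · · · · · · · · ·
    · · · · · · · · · · ·
    · · · · · · · · · · ·
    · · · · · · · · · · ·
    · · █ █ █ █ █ · · · ·
    · · · █ █ █ █ · · · ·
    · · · · █ █ █ · · · ·
    · · · · · █ █ · · · ·
    · · · · · · █ · · · ·
T1:
  2·area = 84  (B↔C swapped to make it positive)
  edge (10, 22)→(6, 20): d=(-4,-2) top-left  bias=+0
  edge (6, 20)→(20, 6): d=(14,-14) top-left  bias=+0
  edge (20, 6)→(10, 22): d=(-10,16) right/bottom  bias=-1
    (10,2)@(21, 5): e=[90,0,-6] → ·  [on edge]
    (9,3)@(19, 7): e=[78,0,6] → █  [on edge]
    (10,3)@(21, 7): e=[82,28,-26] → ·
    (8,4)@(17, 9): e=[66,0,18] → █  [on edge]
    (9,4)@(19, 9): e=[70,28,-14] → ·
    (7,5)@(15, 11): e=[54,0,30] → █  [on edge]
    (8,5)@(17, 11): e=[58,28,-2] → ·
    (6,6)@(13, 13): e=[42,0,42] → █  [on edge]
    (8,6)@(17, 13): e=[50,56,-22] → ·
    (5,7)@(11, 15): e=[30,0,54] → █  [on edge]
    (7,7)@(15, 15): e=[38,56,-10] → ·
    (4,8)@(9, 17): e=[18,0,66] → █  [on edge]
    (3,9)@(7, 19): e=[6,0,78] → █  [on edge]
    (2,10)@(5, 21): e=[-6,0,90] → ·  [on edge]
  covered (14 px):
    · · · · · · · · · · ·
    · · · · · · · · · · ·
    · · · · · · · · · · ·
    · · · · · · · · · █ ·
    · · · · · · · · █ · ·
    · · · · · · · █ · · ·
    · · · · · · █ █ · · ·
    · · · · · █ █ · · · ·
    · · · · █ █ █ · · · ·
    · · · █ █ █ · · · · ·
    · · · · █ · · · · · ·
T2:
  2·area = 100
  edge (22, 4)→(12, 14): d=(-10,10) right/bottom  bias=-1
  edge (12, 14)→(9, 7): d=(-3,-7) top-left  bias=+0
  edge (9, 7)→(22, 4): d=(13,-3) top-left  bias=+0
    (9,2)@(19, 5): e=[20,76,4] → █
    (10,2)@(21, 5): e=[0,90,10] → ·  [on edge]
    (4,3)@(9, 7): e=[100,0,0] → █  [on edge]
    (5,3)@(11, 7): e=[80,14,6] → █
    (6,3)@(13, 7): e=[60,28,12] → █
    (7,3)@(15, 7): e=[40,42,18] → █
    (8,3)@(17, 7): e=[20,56,24] → █
    (9,3)@(19, 7): e=[0,70,30] → ·  [on edge]
    (4,4)@(9, 9): e=[80,-6,26] → ·
    (5,4)@(11, 9): e=[60,8,32] → █
    (8,4)@(17, 9): e=[0,50,50] → ·  [on edge]
    (5,5)@(11, 11): e=[40,2,58] → █
    (7,5)@(15, 11): e=[0,30,70] → ·  [on edge]
    (6,6)@(13, 13): e=[0,10,90] → ·  [on edge]
    (5,7)@(11, 15): e=[0,-10,110] → ·  [on edge]
    (4,8)@(9, 17): e=[0,-30,130] → ·  [on edge]
    (3,9)@(7, 19): e=[0,-50,150] → ·  [on edge]
    (2,10)@(5, 21): e=[0,-70,170] → ·  [on edge]
    (7,10)@(15, 21): e=[-100,0,200] → ·  [on edge]
  covered (11 px):
    · · · · · · · · · · ·
    · · · · · · · · · · ·
    · · · · · · · · · █ ·
    · · · · █ █ █ █ █ · ·
    · · · · · █ █ █ · · ·
    · · · · · █ █ · · · ·
    · · · · · · · · · · ·
    · · · · · · · · · · ·
    · · · · · · · · · · ·
    · · · · · · · · · · ·
    · · · · · · · · · · ·
T3:
  2·area = 300
  edge (11, 21)→(4, 2): d=(-7,-19) top-left  bias=+0
  edge (4, 2)→(22, 8): d=(18,6) right/bottom  bias=-1
  edge (22, 8)→(11, 21): d=(-11,13) right/bottom  bias=-1
    (0,0)@(1, 1): e=[-50,0,350] → ·  [on edge]
    (2,1)@(5, 3): e=[12,12,276] → █
    (3,1)@(7, 3): e=[50,0,250] → ·  [on edge]
    (2,2)@(5, 5): e=[-2,48,254] → ·
    (3,2)@(7, 5): e=[36,36,228] → █
    (4,2)@(9, 5): e=[74,24,202] → █
    (5,2)@(11, 5): e=[112,12,176] → █
    (6,2)@(13, 5): e=[150,0,150] → ·  [on edge]
    (3,3)@(7, 7): e=[22,72,206] → █
    (6,3)@(13, 7): e=[136,36,128] → █
    (7,3)@(15, 7): e=[174,24,102] → █
    (8,3)@(17, 7): e=[212,12,76] → █
    (9,3)@(19, 7): e=[250,0,50] → ·  [on edge]
    (5,10)@(11, 21): e=[0,300,0] → ·  [on edge]
  covered (36 px):
    · · · · · · · · · · ·
    · · █ · · · · · · · ·
    · · · █ █ █ · · · · ·
    · · · █ █ █ █ █ █ · ·
    · · · █ █ █ █ █ █ █ █
    · · · · █ █ █ █ █ █ ·
    · · · · █ █ █ █ █ · ·
    · · · · █ █ █ █ · · ·
    · · · · · █ █ · · · ·
    · · · · · █ · · · · ·
    · · · · · · · · · · ·
T4:
  2·area = 104  (B↔C swapped to make it positive)
  edge (4, 20)→(4, 7): d=(0,-13) top-left  bias=+0
  edge (4, 7)→(12, 18): d=(8,11) right/bottom  bias=-1
  edge (12, 18)→(4, 20): d=(-8,2) right/bottom  bias=-1
    (2,4)@(5, 9): e=[13,5,86] → █
    (3,4)@(7, 9): e=[39,-17,82] → ·
    (2,5)@(5, 11): e=[13,21,70] → █
    (3,5)@(7, 11): e=[39,-1,66] → ·
    (2,6)@(5, 13): e=[13,37,54] → █
    (3,6)@(7, 13): e=[39,15,50] → █
    (4,6)@(9, 13): e=[65,-7,46] → ·
    (2,7)@(5, 15): e=[13,53,38] → █
    (4,7)@(9, 15): e=[65,9,30] → █
    (5,7)@(11, 15): e=[91,-13,26] → ·
    (2,8)@(5, 17): e=[13,69,22] → █
    (5,8)@(11, 17): e=[91,3,10] → █
  covered (13 px):
    · · · · · · · · · · ·
    · · · · · · · · · · ·
    · · · · · · · · · · ·
    · · · · · · · · · · ·
    · · █ · · · · · · · ·
    · · █ · · · · · · · ·
    · · █ █ · · · · · · ·
    · · █ █ █ · · · · · ·
    · · █ █ █ █ · · · · ·
    · · █ █ · · · · · · ·
    · · · · · · · · · · ·

Z-buffer (winner per pixel, '.' = empty):
  . . . . . . . . . . .
  . . 3 . . . . . . . .
  . . . 3 3 3 . . . 2 .
  . . . 3 2 2 2 2 2 1 .
  . . 4 3 3 2 2 2 3 3 3
  . . 4 . 3 2 2 3 3 3 .
  . . 4 4 3 3 3 3 3 . .
  . . 4 4 4 3 3 3 . . .
  . . 4 4 4 4 3 . . . .
  . . 4 4 1 3 0 . . . .
  . . . . 1 . 0 . . . .

Result: 3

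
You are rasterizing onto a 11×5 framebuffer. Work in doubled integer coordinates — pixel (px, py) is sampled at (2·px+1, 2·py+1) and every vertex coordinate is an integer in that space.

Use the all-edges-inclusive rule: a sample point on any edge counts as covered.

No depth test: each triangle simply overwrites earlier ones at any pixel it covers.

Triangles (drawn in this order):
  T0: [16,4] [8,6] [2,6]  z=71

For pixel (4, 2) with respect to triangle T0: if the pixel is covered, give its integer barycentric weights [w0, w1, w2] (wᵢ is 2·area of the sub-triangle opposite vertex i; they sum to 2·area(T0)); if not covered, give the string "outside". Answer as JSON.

T0:
  2·area = 12
  edge (16, 4)→(8, 6): d=(-8,2) inclusive
  edge (8, 6)→(2, 6): d=(-6,0) inclusive
  edge (2, 6)→(16, 4): d=(14,-2) inclusive
    (4,2)@(9, 5): e=[6,6,0] → #  [on edge]
    (5,2)@(11, 5): e=[2,6,4] → #
    (6,2)@(13, 5): e=[-2,6,8] → ·
    (4,3)@(9, 7): e=[-10,-6,28] → ·
    (5,3)@(11, 7): e=[-14,-6,32] → ·
  covered (2 px):
    · · · · · · · · · · ·
    · · · · · · · · · · ·
    · · · · # # · · · · ·
    · · · · · · · · · · ·
    · · · · · · · · · · ·

Final: [6,0,6]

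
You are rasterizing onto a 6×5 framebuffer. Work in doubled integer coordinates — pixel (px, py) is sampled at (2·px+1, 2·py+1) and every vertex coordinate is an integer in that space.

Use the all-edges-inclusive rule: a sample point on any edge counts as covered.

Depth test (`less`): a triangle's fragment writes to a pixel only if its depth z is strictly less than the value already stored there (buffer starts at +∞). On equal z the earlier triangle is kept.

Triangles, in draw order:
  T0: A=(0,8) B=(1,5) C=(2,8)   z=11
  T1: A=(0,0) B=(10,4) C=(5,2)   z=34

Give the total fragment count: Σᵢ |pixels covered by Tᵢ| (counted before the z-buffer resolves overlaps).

T0:
  2·area = 6
  edge (0, 8)→(1, 5): d=(1,-3) inclusive
  edge (1, 5)→(2, 8): d=(1,3) inclusive
  edge (2, 8)→(0, 8): d=(-2,0) inclusive
    (0,2)@(1, 5): e=[0,0,6] → #  [on edge]
    (1,2)@(3, 5): e=[6,-6,6] → ·
    (0,3)@(1, 7): e=[2,2,2] → #
    (1,3)@(3, 7): e=[8,-4,2] → ·
    (0,4)@(1, 9): e=[4,4,-2] → ·
  covered (2 px):
    · · · · · ·
    · · · · · ·
    # · · · · ·
    # · · · · ·
    · · · · · ·
T1:
  degenerate (2·area = 0) — covers nothing

Final: 2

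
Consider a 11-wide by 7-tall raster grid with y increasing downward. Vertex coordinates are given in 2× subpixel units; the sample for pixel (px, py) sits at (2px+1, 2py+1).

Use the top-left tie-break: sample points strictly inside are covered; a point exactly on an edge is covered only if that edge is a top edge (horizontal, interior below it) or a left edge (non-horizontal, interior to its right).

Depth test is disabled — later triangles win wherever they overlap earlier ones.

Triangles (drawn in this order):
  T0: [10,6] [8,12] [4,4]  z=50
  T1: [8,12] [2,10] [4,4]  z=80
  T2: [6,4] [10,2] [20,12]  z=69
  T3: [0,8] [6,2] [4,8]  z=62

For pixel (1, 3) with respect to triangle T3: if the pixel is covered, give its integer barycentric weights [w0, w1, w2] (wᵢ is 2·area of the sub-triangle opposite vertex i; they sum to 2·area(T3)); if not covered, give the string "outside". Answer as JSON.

T0:
  2·area = 40
  edge (10, 6)→(8, 12): d=(-2,6) right/bottom  bias=-1
  edge (8, 12)→(4, 4): d=(-4,-8) top-left  bias=+0
  edge (4, 4)→(10, 6): d=(6,2) right/bottom  bias=-1
    (0,1)@(1, 3): e=[60,-20,0] → ·  [on edge]
    (5,1)@(11, 3): e=[0,60,-20] → ·  [on edge]
    (2,2)@(5, 5): e=[32,4,4] → █
    (3,2)@(7, 5): e=[20,20,0] → ·  [on edge]
    (2,3)@(5, 7): e=[28,-4,16] → ·
    (3,3)@(7, 7): e=[16,12,12] → █
    (4,3)@(9, 7): e=[4,28,8] → █
    (5,3)@(11, 7): e=[-8,44,4] → ·
    (6,3)@(13, 7): e=[-20,60,0] → ·  [on edge]
    (3,4)@(7, 9): e=[12,4,24] → █
    (4,4)@(9, 9): e=[0,20,20] → ·  [on edge]
    (9,4)@(19, 9): e=[-60,100,0] → ·  [on edge]
  covered (4 px):
    · · · · · · · · · · ·
    · · · · · · · · · · ·
    · · █ · · · · · · · ·
    · · · █ █ · · · · · ·
    · · · █ · · · · · · ·
    · · · · · · · · · · ·
    · · · · · · · · · · ·
T1:
  2·area = 40
  edge (8, 12)→(2, 10): d=(-6,-2) top-left  bias=+0
  edge (2, 10)→(4, 4): d=(2,-6) top-left  bias=+0
  edge (4, 4)→(8, 12): d=(4,8) right/bottom  bias=-1
    (2,0)@(5, 1): e=[60,0,-20] → ·  [on edge]
    (1,3)@(3, 7): e=[20,0,20] → █  [on edge]
    (2,3)@(5, 7): e=[24,12,4] → █
    (3,3)@(7, 7): e=[28,24,-12] → ·
    (1,4)@(3, 9): e=[8,4,28] → █
    (3,4)@(7, 9): e=[16,28,-4] → ·
    (1,5)@(3, 11): e=[-4,8,36] → ·
    (2,5)@(5, 11): e=[0,20,20] → █  [on edge]
    (3,5)@(7, 11): e=[4,32,4] → █
    (4,5)@(9, 11): e=[8,44,-12] → ·
    (0,6)@(1, 13): e=[-20,0,60] → ·  [on edge]
    (2,6)@(5, 13): e=[-12,24,28] → ·
    (5,6)@(11, 13): e=[0,60,-20] → ·  [on edge]
  covered (6 px):
    · · · · · · · · · · ·
    · · · · · · · · · · ·
    · · · · · · · · · · ·
    · █ █ · · · · · · · ·
    · █ █ · · · · · · · ·
    · · █ █ · · · · · · ·
    · · · · · · · · · · ·
T2:
  2·area = 60
  edge (6, 4)→(10, 2): d=(4,-2) top-left  bias=+0
  edge (10, 2)→(20, 12): d=(10,10) right/bottom  bias=-1
  edge (20, 12)→(6, 4): d=(-14,-8) top-left  bias=+0
    (4,0)@(9, 1): e=[-6,0,66] → ·  [on edge]
    (4,1)@(9, 3): e=[2,20,38] → █
    (5,1)@(11, 3): e=[6,0,54] → ·  [on edge]
    (4,2)@(9, 5): e=[10,40,10] → █
    (5,2)@(11, 5): e=[14,20,26] → █
    (6,2)@(13, 5): e=[18,0,42] → ·  [on edge]
    (4,3)@(9, 7): e=[18,60,-18] → ·
    (5,3)@(11, 7): e=[22,40,-2] → ·
    (6,3)@(13, 7): e=[26,20,14] → █
    (7,3)@(15, 7): e=[30,0,30] → ·  [on edge]
    (6,4)@(13, 9): e=[34,40,-14] → ·
    (7,4)@(15, 9): e=[38,20,2] → █
    (8,4)@(17, 9): e=[42,0,18] → ·  [on edge]
    (9,5)@(19, 11): e=[54,0,6] → ·  [on edge]
    (10,6)@(21, 13): e=[66,0,-6] → ·  [on edge]
  covered (5 px):
    · · · · · · · · · · ·
    · · · · █ · · · · · ·
    · · · · █ █ · · · · ·
    · · · · · · █ · · · ·
    · · · · · · · █ · · ·
    · · · · · · · · · · ·
    · · · · · · · · · · ·
T3:
  2·area = 24
  edge (0, 8)→(6, 2): d=(6,-6) top-left  bias=+0
  edge (6, 2)→(4, 8): d=(-2,6) right/bottom  bias=-1
  edge (4, 8)→(0, 8): d=(-4,0) right/bottom  bias=-1
    (3,0)@(7, 1): e=[0,-4,28] → ·  [on edge]
    (2,1)@(5, 3): e=[0,4,20] → █  [on edge]
    (3,1)@(7, 3): e=[12,-8,20] → ·
    (1,2)@(3, 5): e=[0,12,12] → █  [on edge]
    (2,2)@(5, 5): e=[12,0,12] → ·  [on edge]
    (0,3)@(1, 7): e=[0,20,4] → █  [on edge]
    (2,3)@(5, 7): e=[24,-4,4] → ·
    (0,4)@(1, 9): e=[12,16,-4] → ·
    (1,4)@(3, 9): e=[24,4,-4] → ·
    (1,5)@(3, 11): e=[36,0,-12] → ·  [on edge]
  covered (4 px):
    · · · · · · · · · · ·
    · · █ · · · · · · · ·
    · █ · · · · · · · · ·
    █ █ · · · · · · · · ·
    · · · · · · · · · · ·
    · · · · · · · · · · ·
    · · · · · · · · · · ·

Answer: [8,4,12]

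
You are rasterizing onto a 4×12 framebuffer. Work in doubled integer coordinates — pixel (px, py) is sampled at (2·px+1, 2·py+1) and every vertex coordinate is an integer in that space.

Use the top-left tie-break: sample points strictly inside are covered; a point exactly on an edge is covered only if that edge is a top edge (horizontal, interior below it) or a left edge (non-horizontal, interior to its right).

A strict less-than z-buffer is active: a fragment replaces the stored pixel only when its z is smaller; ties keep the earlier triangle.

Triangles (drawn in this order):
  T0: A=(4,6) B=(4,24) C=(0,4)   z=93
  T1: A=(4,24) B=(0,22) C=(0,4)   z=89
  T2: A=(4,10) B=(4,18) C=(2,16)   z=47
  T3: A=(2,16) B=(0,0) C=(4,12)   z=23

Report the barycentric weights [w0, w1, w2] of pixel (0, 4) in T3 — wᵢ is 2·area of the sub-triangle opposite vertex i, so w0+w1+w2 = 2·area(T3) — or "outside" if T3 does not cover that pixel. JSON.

T0:
  2·area = 72
  edge (4, 6)→(4, 24): d=(0,18) right/bottom  bias=-1
  edge (4, 24)→(0, 4): d=(-4,-20) top-left  bias=+0
  edge (0, 4)→(4, 6): d=(4,2) right/bottom  bias=-1
    (0,2)@(1, 5): e=[54,16,2] → █
    (1,2)@(3, 5): e=[18,56,-2] → ·
    (0,3)@(1, 7): e=[54,8,10] → █
    (1,3)@(3, 7): e=[18,48,6] → █
    (2,3)@(5, 7): e=[-18,88,2] → ·
    (0,4)@(1, 9): e=[54,0,18] → █  [on edge]
    (2,4)@(5, 9): e=[-18,80,10] → ·
    (0,5)@(1, 11): e=[54,-8,26] → ·
    (1,5)@(3, 11): e=[18,32,22] → █
    (2,5)@(5, 11): e=[-18,72,18] → ·
    (1,6)@(3, 13): e=[18,24,30] → █
    (2,6)@(5, 13): e=[-18,64,26] → ·
    (1,9)@(3, 19): e=[18,0,54] → █  [on edge]
  covered (10 px):
    · · · ·
    · · · ·
    █ · · ·
    █ █ · ·
    █ █ · ·
    · █ · ·
    · █ · ·
    · █ · ·
    · █ · ·
    · █ · ·
    · · · ·
    · · · ·
T1:
  2·area = 72
  edge (4, 24)→(0, 22): d=(-4,-2) top-left  bias=+0
  edge (0, 22)→(0, 4): d=(0,-18) top-left  bias=+0
  edge (0, 4)→(4, 24): d=(4,20) right/bottom  bias=-1
    (0,4)@(1, 9): e=[54,18,0] → ·  [on edge]
    (0,5)@(1, 11): e=[46,18,8] → █
    (1,5)@(3, 11): e=[50,54,-32] → ·
    (0,6)@(1, 13): e=[38,18,16] → █
    (1,6)@(3, 13): e=[42,54,-24] → ·
    (0,7)@(1, 15): e=[30,18,24] → █
    (1,7)@(3, 15): e=[34,54,-16] → ·
    (0,8)@(1, 17): e=[22,18,32] → █
    (1,8)@(3, 17): e=[26,54,-8] → ·
    (0,9)@(1, 19): e=[14,18,40] → █
    (1,9)@(3, 19): e=[18,54,0] → ·  [on edge]
    (0,10)@(1, 21): e=[6,18,48] → █
  covered (8 px):
    · · · ·
    · · · ·
    · · · ·
    · · · ·
    · · · ·
    █ · · ·
    █ · · ·
    █ · · ·
    █ · · ·
    █ · · ·
    █ █ · ·
    · █ · ·
T2:
  2·area = 16
  edge (4, 10)→(4, 18): d=(0,8) right/bottom  bias=-1
  edge (4, 18)→(2, 16): d=(-2,-2) top-left  bias=+0
  edge (2, 16)→(4, 10): d=(2,-6) top-left  bias=+0
    (3,0)@(7, 1): e=[-24,40,0] → ·  [on edge]
    (2,3)@(5, 7): e=[-8,24,0] → ·  [on edge]
    (1,6)@(3, 13): e=[8,8,0] → █  [on edge]
    (2,6)@(5, 13): e=[-8,12,12] → ·
    (0,7)@(1, 15): e=[24,0,-8] → ·  [on edge]
    (1,7)@(3, 15): e=[8,4,4] → █
    (2,7)@(5, 15): e=[-8,8,16] → ·
    (1,8)@(3, 17): e=[8,0,8] → █  [on edge]
    (2,8)@(5, 17): e=[-8,4,20] → ·
    (0,9)@(1, 19): e=[24,-8,0] → ·  [on edge]
    (1,9)@(3, 19): e=[8,-4,12] → ·
    (2,9)@(5, 19): e=[-8,0,24] → ·  [on edge]
    (3,10)@(7, 21): e=[-24,0,40] → ·  [on edge]
  covered (3 px):
    · · · ·
    · · · ·
    · · · ·
    · · · ·
    · · · ·
    · · · ·
    · █ · ·
    · █ · ·
    · █ · ·
    · · · ·
    · · · ·
    · · · ·
T3:
  2·area = 40
  edge (2, 16)→(0, 0): d=(-2,-16) top-left  bias=+0
  edge (0, 0)→(4, 12): d=(4,12) right/bottom  bias=-1
  edge (4, 12)→(2, 16): d=(-2,4) right/bottom  bias=-1
    (0,1)@(1, 3): e=[10,0,30] → ·  [on edge]
    (0,2)@(1, 5): e=[6,8,26] → █
    (1,2)@(3, 5): e=[38,-16,18] → ·
    (0,3)@(1, 7): e=[2,16,22] → █
    (1,3)@(3, 7): e=[34,-8,14] → ·
    (0,4)@(1, 9): e=[-2,24,18] → ·
    (1,4)@(3, 9): e=[30,0,10] → ·  [on edge]
    (1,5)@(3, 11): e=[26,8,6] → █
    (2,5)@(5, 11): e=[58,-16,-2] → ·
    (1,6)@(3, 13): e=[22,16,2] → █
    (2,6)@(5, 13): e=[54,-8,-6] → ·
    (1,7)@(3, 15): e=[18,24,-2] → ·
    (2,7)@(5, 15): e=[50,0,-10] → ·  [on edge]
    (3,10)@(7, 21): e=[70,0,-30] → ·  [on edge]
  covered (4 px):
    · · · ·
    · · · ·
    █ · · ·
    █ · · ·
    · · · ·
    · █ · ·
    · █ · ·
    · · · ·
    · · · ·
    · · · ·
    · · · ·
    · · · ·

Final: "outside"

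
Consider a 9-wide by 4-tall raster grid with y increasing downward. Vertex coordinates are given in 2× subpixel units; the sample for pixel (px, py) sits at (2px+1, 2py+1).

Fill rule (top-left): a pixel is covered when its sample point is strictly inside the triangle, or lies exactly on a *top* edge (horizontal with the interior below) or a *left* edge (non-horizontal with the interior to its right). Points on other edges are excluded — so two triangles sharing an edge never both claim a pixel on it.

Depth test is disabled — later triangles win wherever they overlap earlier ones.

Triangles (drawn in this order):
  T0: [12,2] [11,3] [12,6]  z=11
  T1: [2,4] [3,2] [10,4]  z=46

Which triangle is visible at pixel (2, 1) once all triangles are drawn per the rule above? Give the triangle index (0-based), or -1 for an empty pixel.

T0:
  2·area = 4  (B↔C swapped to make it positive)
  edge (12, 2)→(12, 6): d=(0,4) right/bottom  bias=-1
  edge (12, 6)→(11, 3): d=(-1,-3) top-left  bias=+0
  edge (11, 3)→(12, 2): d=(1,-1) top-left  bias=+0
    (6,0)@(13, 1): e=[-4,8,0] → .  [on edge]
    (5,1)@(11, 3): e=[4,0,0] → X  [on edge]
    (6,1)@(13, 3): e=[-4,6,2] → .
    (4,2)@(9, 5): e=[12,-8,0] → .  [on edge]
    (5,2)@(11, 5): e=[4,-2,2] → .
    (3,3)@(7, 7): e=[20,-16,0] → .  [on edge]
  covered (1 px):
    . . . . . . . . .
    . . . . . X . . .
    . . . . . . . . .
    . . . . . . . . .
T1:
  2·area = 16
  edge (2, 4)→(3, 2): d=(1,-2) top-left  bias=+0
  edge (3, 2)→(10, 4): d=(7,2) right/bottom  bias=-1
  edge (10, 4)→(2, 4): d=(-8,0) right/bottom  bias=-1
    (1,1)@(3, 3): e=[1,7,8] → X
    (2,1)@(5, 3): e=[5,3,8] → X
    (3,1)@(7, 3): e=[9,-1,8] → .
    (1,2)@(3, 5): e=[3,21,-8] → .
    (2,2)@(5, 5): e=[7,17,-8] → .
  covered (2 px):
    . . . . . . . . .
    . X X . . . . . .
    . . . . . . . . .
    . . . . . . . . .

Z-buffer (winner per pixel, '.' = empty):
  . . . . . . . . .
  . 1 1 . . 0 . . .
  . . . . . . . . .
  . . . . . . . . .

Result: 1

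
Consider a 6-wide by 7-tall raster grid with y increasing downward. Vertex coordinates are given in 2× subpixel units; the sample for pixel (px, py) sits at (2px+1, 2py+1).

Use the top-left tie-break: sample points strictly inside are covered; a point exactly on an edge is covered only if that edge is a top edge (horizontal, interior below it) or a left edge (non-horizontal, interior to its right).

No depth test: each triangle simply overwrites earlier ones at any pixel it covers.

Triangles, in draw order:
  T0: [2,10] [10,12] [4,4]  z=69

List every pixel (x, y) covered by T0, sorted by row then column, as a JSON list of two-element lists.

T0:
  2·area = 52  (B↔C swapped to make it positive)
  edge (2, 10)→(4, 4): d=(2,-6) top-left  bias=+0
  edge (4, 4)→(10, 12): d=(6,8) right/bottom  bias=-1
  edge (10, 12)→(2, 10): d=(-8,-2) top-left  bias=+0
    (2,0)@(5, 1): e=[0,-26,78] → ·  [on edge]
    (1,3)@(3, 7): e=[0,26,26] → #  [on edge]
    (2,3)@(5, 7): e=[12,10,30] → #
    (3,3)@(7, 7): e=[24,-6,34] → ·
    (1,4)@(3, 9): e=[4,38,10] → #
    (3,4)@(7, 9): e=[28,6,18] → #
    (4,4)@(9, 9): e=[40,-10,22] → ·
    (1,5)@(3, 11): e=[8,50,-6] → ·
    (2,5)@(5, 11): e=[20,34,-2] → ·
    (3,5)@(7, 11): e=[32,18,2] → #
    (4,5)@(9, 11): e=[44,2,6] → #
    (5,5)@(11, 11): e=[56,-14,10] → ·
    (0,6)@(1, 13): e=[0,78,-26] → ·  [on edge]
  covered (7 px):
    · · · · · ·
    · · · · · ·
    · · · · · ·
    · # # · · ·
    · # # # · ·
    · · · # # ·
    · · · · · ·

Result: [[1,3],[2,3],[1,4],[2,4],[3,4],[3,5],[4,5]]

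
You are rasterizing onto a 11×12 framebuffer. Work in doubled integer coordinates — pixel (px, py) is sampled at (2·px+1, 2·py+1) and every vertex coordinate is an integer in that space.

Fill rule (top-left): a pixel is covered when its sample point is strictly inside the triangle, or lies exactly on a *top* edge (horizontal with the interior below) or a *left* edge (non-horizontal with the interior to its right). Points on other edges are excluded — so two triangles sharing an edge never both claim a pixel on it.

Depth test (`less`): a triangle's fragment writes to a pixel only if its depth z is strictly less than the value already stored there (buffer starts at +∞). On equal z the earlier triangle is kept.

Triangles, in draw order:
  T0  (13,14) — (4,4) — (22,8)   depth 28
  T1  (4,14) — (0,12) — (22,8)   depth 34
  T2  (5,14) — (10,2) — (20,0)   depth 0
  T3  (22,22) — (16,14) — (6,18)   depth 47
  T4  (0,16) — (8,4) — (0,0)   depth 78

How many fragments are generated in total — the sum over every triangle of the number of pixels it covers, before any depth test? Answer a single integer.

T0:
  2·area = 144
  edge (13, 14)→(4, 4): d=(-9,-10) top-left  bias=+0
  edge (4, 4)→(22, 8): d=(18,4) right/bottom  bias=-1
  edge (22, 8)→(13, 14): d=(-9,6) right/bottom  bias=-1
    (2,2)@(5, 5): e=[1,14,129] → X
    (3,2)@(7, 5): e=[21,6,117] → X
    (4,2)@(9, 5): e=[41,-2,105] → .
    (2,3)@(5, 7): e=[-17,50,111] → .
    (3,3)@(7, 7): e=[3,42,99] → X
    (4,3)@(9, 7): e=[23,34,87] → X
    (5,3)@(11, 7): e=[43,26,75] → X
    (6,3)@(13, 7): e=[63,18,63] → X
    (7,3)@(15, 7): e=[83,10,51] → X
    (8,3)@(17, 7): e=[103,2,39] → X
    (9,3)@(19, 7): e=[123,-6,27] → .
    (3,4)@(7, 9): e=[-15,78,81] → .
  covered (19 px):
    . . . . . . . . . . .
    . . . . . . . . . . .
    . . X X . . . . . . .
    . . . X X X X X X . .
    . . . . X X X X X X .
    . . . . . X X X X . .
    . . . . . . X . . . .
    . . . . . . . . . . .
    . . . . . . . . . . .
    . . . . . . . . . . .
    . . . . . . . . . . .
    . . . . . . . . . . .
T1:
  2·area = 60
  edge (4, 14)→(0, 12): d=(-4,-2) top-left  bias=+0
  edge (0, 12)→(22, 8): d=(22,-4) top-left  bias=+0
  edge (22, 8)→(4, 14): d=(-18,6) right/bottom  bias=-1
    (8,4)@(17, 9): e=[46,2,12] → X
    (9,4)@(19, 9): e=[50,10,0] → .  [on edge]
    (3,5)@(7, 11): e=[18,6,36] → X
    (4,5)@(9, 11): e=[22,14,24] → X
    (5,5)@(11, 11): e=[26,22,12] → X
    (6,5)@(13, 11): e=[30,30,0] → .  [on edge]
    (8,5)@(17, 11): e=[38,46,-24] → .
    (1,6)@(3, 13): e=[2,34,24] → X
    (2,6)@(5, 13): e=[6,42,12] → X
    (3,6)@(7, 13): e=[10,50,0] → .  [on edge]
    (4,6)@(9, 13): e=[14,58,-12] → .
    (5,6)@(11, 13): e=[18,66,-24] → .
    (0,7)@(1, 15): e=[-10,70,0] → .  [on edge]
  covered (6 px):
    . . . . . . . . . . .
    . . . . . . . . . . .
    . . . . . . . . . . .
    . . . . . . . . . . .
    . . . . . . . . X . .
    . . . X X X . . . . .
    . X X . . . . . . . .
    . . . . . . . . . . .
    . . . . . . . . . . .
    . . . . . . . . . . .
    . . . . . . . . . . .
    . . . . . . . . . . .
T2:
  2·area = 110
  edge (5, 14)→(10, 2): d=(5,-12) top-left  bias=+0
  edge (10, 2)→(20, 0): d=(10,-2) top-left  bias=+0
  edge (20, 0)→(5, 14): d=(-15,14) right/bottom  bias=-1
    (7,0)@(15, 1): e=[55,0,55] → X  [on edge]
    (8,0)@(17, 1): e=[79,4,27] → X
    (9,0)@(19, 1): e=[103,8,-1] → .
    (2,1)@(5, 3): e=[-55,0,165] → .  [on edge]
    (5,1)@(11, 3): e=[17,12,81] → X
    (6,1)@(13, 3): e=[41,16,53] → X
    (8,1)@(17, 3): e=[89,24,-3] → .
    (4,2)@(9, 5): e=[3,28,79] → X
    (7,2)@(15, 5): e=[75,40,-5] → .
    (4,3)@(9, 7): e=[13,48,49] → X
    (6,3)@(13, 7): e=[61,56,-7] → .
    (4,4)@(9, 9): e=[23,68,19] → X
  covered (12 px):
    . . . . . . . X X . .
    . . . . . X X X . . .
    . . . . X X X . . . .
    . . . . X X . . . . .
    . . . . X . . . . . .
    . . . X . . . . . . .
    . . . . . . . . . . .
    . . . . . . . . . . .
    . . . . . . . . . . .
    . . . . . . . . . . .
    . . . . . . . . . . .
    . . . . . . . . . . .
T3:
  2·area = 104  (B↔C swapped to make it positive)
  edge (22, 22)→(6, 18): d=(-16,-4) top-left  bias=+0
  edge (6, 18)→(16, 14): d=(10,-4) top-left  bias=+0
  edge (16, 14)→(22, 22): d=(6,8) right/bottom  bias=-1
    (7,7)@(15, 15): e=[84,6,14] → X
    (8,7)@(17, 15): e=[92,14,-2] → .
    (4,8)@(9, 17): e=[28,2,74] → X
    (5,8)@(11, 17): e=[36,10,58] → X
    (6,8)@(13, 17): e=[44,18,42] → X
    (8,8)@(17, 17): e=[60,34,10] → X
    (9,8)@(19, 17): e=[68,42,-6] → .
    (4,9)@(9, 19): e=[-4,22,86] → .
    (5,9)@(11, 19): e=[4,30,70] → X
    (9,9)@(19, 19): e=[36,62,6] → X
    (10,9)@(21, 19): e=[44,70,-10] → .
    (5,10)@(11, 21): e=[-28,50,82] → .
  covered (13 px):
    . . . . . . . . . . .
    . . . . . . . . . . .
    . . . . . . . . . . .
    . . . . . . . . . . .
    . . . . . . . . . . .
    . . . . . . . . . . .
    . . . . . . . . . . .
    . . . . . . . X . . .
    . . . . X X X X X . .
    . . . . . X X X X X .
    . . . . . . . . . X X
    . . . . . . . . . . .
T4:
  2·area = 128  (B↔C swapped to make it positive)
  edge (0, 16)→(0, 0): d=(0,-16) top-left  bias=+0
  edge (0, 0)→(8, 4): d=(8,4) right/bottom  bias=-1
  edge (8, 4)→(0, 16): d=(-8,12) right/bottom  bias=-1
    (0,0)@(1, 1): e=[16,4,108] → X
    (1,0)@(3, 1): e=[48,-4,84] → .
    (0,1)@(1, 3): e=[16,20,92] → X
    (1,1)@(3, 3): e=[48,12,68] → X
    (2,1)@(5, 3): e=[80,4,44] → X
    (3,1)@(7, 3): e=[112,-4,20] → .
    (0,2)@(1, 5): e=[16,36,76] → X
    (3,2)@(7, 5): e=[112,12,4] → X
    (4,2)@(9, 5): e=[144,4,-20] → .
    (0,3)@(1, 7): e=[16,52,60] → X
    (3,3)@(7, 7): e=[112,28,-12] → .
    (0,4)@(1, 9): e=[16,68,44] → X
  covered (16 px):
    X . . . . . . . . . .
    X X X . . . . . . . .
    X X X X . . . . . . .
    X X X . . . . . . . .
    X X . . . . . . . . .
    X X . . . . . . . . .
    X . . . . . . . . . .
    . . . . . . . . . . .
    . . . . . . . . . . .
    . . . . . . . . . . .
    . . . . . . . . . . .
    . . . . . . . . . . .

Result: 66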